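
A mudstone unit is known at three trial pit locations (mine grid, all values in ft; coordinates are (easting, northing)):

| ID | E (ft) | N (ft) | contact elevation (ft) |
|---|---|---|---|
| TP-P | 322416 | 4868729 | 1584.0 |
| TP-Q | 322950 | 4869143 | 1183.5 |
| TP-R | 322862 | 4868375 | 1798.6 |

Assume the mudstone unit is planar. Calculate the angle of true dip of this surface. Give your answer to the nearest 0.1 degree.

Two edge vectors: TP-P→TP-Q = (534, 414, -400.5), TP-P→TP-R = (446, -354, 214.6).
Normal n = (TP-P→TP-Q) × (TP-P→TP-R) = (-52932.6, -293219.4, -373680).
So ∂z/∂E = −n_x/n_z = −0.14165 and ∂z/∂N = −n_y/n_z = −0.78468.
Gradient magnitude |∇z| = √(a² + b²) = √(0.02007 + 0.61572) = 0.79736.
True dip = arctan(0.79736) = 38.6°, dipping toward N (azimuth ≈ 010°).

38.6°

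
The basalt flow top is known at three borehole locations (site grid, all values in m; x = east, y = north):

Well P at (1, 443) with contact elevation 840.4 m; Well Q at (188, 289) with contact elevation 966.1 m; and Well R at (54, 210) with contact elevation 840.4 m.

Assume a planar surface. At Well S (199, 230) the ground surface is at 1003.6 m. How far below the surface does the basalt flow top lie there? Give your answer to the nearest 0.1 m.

Two edge vectors: Well P→Well Q = (187, -154, 125.7), Well P→Well R = (53, -233, 0).
Normal n = (Well P→Well Q) × (Well P→Well R) = (29288.1, 6662.1, -35409).
So ∂z/∂x = −n_x/n_z = 0.82714 and ∂z/∂y = −n_y/n_z = 0.18815.
Intercept c from Well P: 840.4 − 0.83 − 83.35 = 756.22.
At (199, 230): z_contact = 164.60 + 43.27 + 756.22 = 964.10 m.
Depth below ground = 1003.6 − 964.10 = 39.5 m.

39.5 m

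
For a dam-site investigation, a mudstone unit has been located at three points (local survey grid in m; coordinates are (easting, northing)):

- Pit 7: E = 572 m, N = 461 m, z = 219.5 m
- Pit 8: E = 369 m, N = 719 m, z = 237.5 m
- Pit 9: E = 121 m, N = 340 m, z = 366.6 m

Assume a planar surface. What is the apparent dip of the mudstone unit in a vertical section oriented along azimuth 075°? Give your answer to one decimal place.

Two edge vectors: Pit 7→Pit 8 = (-203, 258, 18), Pit 7→Pit 9 = (-451, -121, 147.1).
Normal n = (Pit 7→Pit 8) × (Pit 7→Pit 9) = (40129.8, 21743.3, 140921).
So ∂z/∂E = −n_x/n_z = −0.28477 and ∂z/∂N = −n_y/n_z = −0.15429.
Unit vector along 075° is (sin 75°, cos 75°) = (0.9659, 0.2588).
Slope in that direction = a·(0.9659) + b·(0.2588) = −0.31500.
Apparent dip = arctan|0.31500| = 17.5° (true dip is 17.9°, so apparent ≤ true as expected).

17.5°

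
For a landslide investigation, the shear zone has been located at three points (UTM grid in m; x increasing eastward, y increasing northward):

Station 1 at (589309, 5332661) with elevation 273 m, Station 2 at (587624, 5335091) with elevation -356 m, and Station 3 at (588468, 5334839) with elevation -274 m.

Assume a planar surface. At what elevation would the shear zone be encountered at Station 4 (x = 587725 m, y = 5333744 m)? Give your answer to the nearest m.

Two edge vectors: Station 1→Station 2 = (-1685, 2430, -629), Station 1→Station 3 = (-841, 2178, -547).
Normal n = (Station 1→Station 2) × (Station 1→Station 3) = (40752, -392706, -1626300).
So ∂z/∂x = −n_x/n_z = 0.02505811 and ∂z/∂y = −n_y/n_z = −0.24147205.
Intercept c from Station 1: 273 − 14766.97 + 1287688.60 = 1273194.63.
At (587725, 5333744): z = 14727.3 − 1287950.1 + 1273194.63 = -28.2 m.

-28 m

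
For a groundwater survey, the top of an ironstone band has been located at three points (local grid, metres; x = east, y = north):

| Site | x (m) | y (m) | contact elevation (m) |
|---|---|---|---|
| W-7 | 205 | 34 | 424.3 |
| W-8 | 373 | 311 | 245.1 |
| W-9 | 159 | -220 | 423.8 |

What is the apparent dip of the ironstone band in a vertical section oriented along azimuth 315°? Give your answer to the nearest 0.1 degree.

51.9°

Two edge vectors: W-7→W-8 = (168, 277, -179.2), W-7→W-9 = (-46, -254, -0.5).
Normal n = (W-7→W-8) × (W-7→W-9) = (-45655.3, 8327.2, -29930).
So ∂z/∂x = −n_x/n_z = −1.52540 and ∂z/∂y = −n_y/n_z = 0.27822.
Unit vector along 315° is (sin 315°, cos 315°) = (-0.7071, 0.7071).
Slope in that direction = a·(-0.7071) + b·(0.7071) = 1.27536.
Apparent dip = arctan|1.27536| = 51.9° (true dip is 57.2°, so apparent ≤ true as expected).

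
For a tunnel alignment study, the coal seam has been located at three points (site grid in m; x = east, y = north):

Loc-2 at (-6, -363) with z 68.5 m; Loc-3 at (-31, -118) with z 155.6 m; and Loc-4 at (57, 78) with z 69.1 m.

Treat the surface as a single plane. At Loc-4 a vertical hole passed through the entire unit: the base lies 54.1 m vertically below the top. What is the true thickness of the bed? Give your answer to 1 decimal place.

30.6 m

Let the plane be z = a·x + b·y + c.
Loc-3−Loc-2: −25a + 245b = 87.1;  Loc-4−Loc-2: 63a + 441b = 0.6.
Solving gives a = −1.44611, b = 0.20795.
|∇z| = √(a²+b²) = 1.46099, so dip δ = arctan(1.46099) = 55.61°.
True thickness = vertical thickness × cos δ = 54.1 × cos 55.61° = 30.6 m.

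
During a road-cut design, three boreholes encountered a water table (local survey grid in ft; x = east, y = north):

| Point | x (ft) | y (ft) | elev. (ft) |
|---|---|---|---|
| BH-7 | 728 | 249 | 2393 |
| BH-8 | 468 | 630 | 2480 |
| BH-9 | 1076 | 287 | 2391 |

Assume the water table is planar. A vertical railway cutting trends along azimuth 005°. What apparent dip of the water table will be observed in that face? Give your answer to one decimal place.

11.6°

Let the plane be z = a·x + b·y + c.
BH-8−BH-7: −260a + 381b = 87;  BH-9−BH-7: 348a + 38b = −2.
Solving gives a = −0.02855, b = 0.20886.
Unit vector along 005° is (sin 5°, cos 5°) = (0.0872, 0.9962).
Slope in that direction = a·(0.0872) + b·(0.9962) = 0.20558.
Apparent dip = arctan|0.20558| = 11.6° (true dip is 11.9°, so apparent ≤ true as expected).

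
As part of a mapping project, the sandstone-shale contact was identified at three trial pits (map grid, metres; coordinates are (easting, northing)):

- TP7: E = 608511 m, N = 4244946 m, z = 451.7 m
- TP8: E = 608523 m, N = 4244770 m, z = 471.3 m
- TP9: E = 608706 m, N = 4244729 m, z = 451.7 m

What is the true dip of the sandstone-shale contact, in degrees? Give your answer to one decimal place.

10.2°

Let the plane be z = a·E + b·N + c.
TP8−TP7: 12a − 176b = 19.6;  TP9−TP7: 195a − 217b = 0.
Solving gives a = −0.13410, b = −0.12051.
Gradient magnitude |∇z| = √(a² + b²) = √(0.01798 + 0.01452) = 0.18029.
True dip = arctan(0.18029) = 10.2°, dipping toward NE (azimuth ≈ 048°).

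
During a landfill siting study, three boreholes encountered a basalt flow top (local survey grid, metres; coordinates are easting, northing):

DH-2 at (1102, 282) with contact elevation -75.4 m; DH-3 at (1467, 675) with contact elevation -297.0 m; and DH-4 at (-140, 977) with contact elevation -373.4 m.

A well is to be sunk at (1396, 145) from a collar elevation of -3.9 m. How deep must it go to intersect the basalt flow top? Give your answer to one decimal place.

15.2 m

Let the plane be z = a·easting + b·northing + c.
DH-3−DH-2: 365a + 393b = −221.6;  DH-4−DH-2: −1242a + 695b = −298.
Solving gives a = −0.049742, b = −0.517669.
Then c = -75.4 − a·1102 − b·282 = 125.40.
At (1396, 145): z_contact = −69.44 − 75.06 + 125.40 = -19.10 m.
Depth below ground = -3.9 − (-19.10) = 15.2 m.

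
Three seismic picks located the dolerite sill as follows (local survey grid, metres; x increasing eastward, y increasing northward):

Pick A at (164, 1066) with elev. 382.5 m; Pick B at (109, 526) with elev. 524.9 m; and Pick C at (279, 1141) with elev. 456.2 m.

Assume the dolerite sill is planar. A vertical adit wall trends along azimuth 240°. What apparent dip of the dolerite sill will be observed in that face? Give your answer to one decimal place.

30.0°

Two edge vectors: Pick A→Pick B = (-55, -540, 142.4), Pick A→Pick C = (115, 75, 73.7).
Normal n = (Pick A→Pick B) × (Pick A→Pick C) = (-50478, 20429.5, 57975).
So ∂z/∂x = −n_x/n_z = 0.87069 and ∂z/∂y = −n_y/n_z = −0.35238.
Unit vector along 240° is (sin 240°, cos 240°) = (-0.8660, -0.5000).
Slope in that direction = a·(-0.8660) + b·(-0.5000) = −0.57784.
Apparent dip = arctan|0.57784| = 30.0° (true dip is 43.2°, so apparent ≤ true as expected).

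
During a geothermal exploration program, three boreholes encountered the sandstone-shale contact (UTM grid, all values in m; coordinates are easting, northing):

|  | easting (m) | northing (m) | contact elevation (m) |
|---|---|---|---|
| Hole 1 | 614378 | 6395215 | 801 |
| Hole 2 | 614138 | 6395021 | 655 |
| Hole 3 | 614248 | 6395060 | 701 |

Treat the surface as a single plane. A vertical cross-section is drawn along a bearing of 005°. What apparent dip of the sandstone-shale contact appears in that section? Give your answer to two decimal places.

Two edge vectors: Hole 1→Hole 2 = (-240, -194, -146), Hole 1→Hole 3 = (-130, -155, -100).
Normal n = (Hole 1→Hole 2) × (Hole 1→Hole 3) = (-3230, -5020, 11980).
So ∂z/∂easting = −n_x/n_z = 0.26962 and ∂z/∂northing = −n_y/n_z = 0.41903.
Unit vector along 005° is (sin 5°, cos 5°) = (0.0872, 0.9962).
Slope in that direction = a·(0.0872) + b·(0.9962) = 0.44094.
Apparent dip = arctan|0.44094| = 23.79° (true dip is 26.5°, so apparent ≤ true as expected).

23.79°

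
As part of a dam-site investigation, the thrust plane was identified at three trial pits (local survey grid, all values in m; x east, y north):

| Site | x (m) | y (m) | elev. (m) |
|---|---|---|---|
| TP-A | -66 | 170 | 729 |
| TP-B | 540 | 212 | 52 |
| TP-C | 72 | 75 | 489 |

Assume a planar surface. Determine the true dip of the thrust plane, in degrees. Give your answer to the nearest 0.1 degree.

55.1°

Two edge vectors: TP-A→TP-B = (606, 42, -677), TP-A→TP-C = (138, -95, -240).
Normal n = (TP-A→TP-B) × (TP-A→TP-C) = (-74395, 52014, -63366).
So ∂z/∂x = −n_x/n_z = −1.17405 and ∂z/∂y = −n_y/n_z = 0.82085.
Gradient magnitude |∇z| = √(a² + b²) = √(1.37840 + 0.67380) = 1.43255.
True dip = arctan(1.43255) = 55.1°, dipping toward SE (azimuth ≈ 125°).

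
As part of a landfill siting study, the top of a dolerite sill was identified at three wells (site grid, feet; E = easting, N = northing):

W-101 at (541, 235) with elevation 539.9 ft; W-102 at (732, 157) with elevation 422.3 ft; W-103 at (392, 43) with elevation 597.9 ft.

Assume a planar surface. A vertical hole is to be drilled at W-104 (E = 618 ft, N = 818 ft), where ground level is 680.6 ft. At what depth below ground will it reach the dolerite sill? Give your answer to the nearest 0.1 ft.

Two edge vectors: W-101→W-102 = (191, -78, -117.6), W-101→W-103 = (-149, -192, 58).
Normal n = (W-101→W-102) × (W-101→W-103) = (-27103.2, 6444.4, -48294).
So ∂z/∂E = −n_x/n_z = −0.56121 and ∂z/∂N = −n_y/n_z = 0.13344.
Intercept c from W-101: 539.9 + 303.62 − 31.36 = 812.16.
At (618, 818): z_contact = −346.83 + 109.15 + 812.16 = 574.48 ft.
Depth below ground = 680.6 − 574.48 = 106.1 ft.

106.1 ft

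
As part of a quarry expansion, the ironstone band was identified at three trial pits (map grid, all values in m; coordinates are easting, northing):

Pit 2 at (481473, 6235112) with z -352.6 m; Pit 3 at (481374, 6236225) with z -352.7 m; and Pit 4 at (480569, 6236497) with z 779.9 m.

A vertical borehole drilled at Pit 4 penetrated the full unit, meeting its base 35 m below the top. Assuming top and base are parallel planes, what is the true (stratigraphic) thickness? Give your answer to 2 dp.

Two edge vectors: Pit 2→Pit 3 = (-99, 1113, -0.1), Pit 2→Pit 4 = (-904, 1385, 1132.5).
Normal n = (Pit 2→Pit 3) × (Pit 2→Pit 4) = (1260611, 112207.9, 869037).
So ∂z/∂easting = −n_x/n_z = −1.45058 and ∂z/∂northing = −n_y/n_z = −0.12912.
|∇z| = √(a²+b²) = 1.45632, so dip δ = arctan(1.45632) = 55.52°.
True thickness = vertical thickness × cos δ = 35 × cos 55.52° = 19.81 m.

19.81 m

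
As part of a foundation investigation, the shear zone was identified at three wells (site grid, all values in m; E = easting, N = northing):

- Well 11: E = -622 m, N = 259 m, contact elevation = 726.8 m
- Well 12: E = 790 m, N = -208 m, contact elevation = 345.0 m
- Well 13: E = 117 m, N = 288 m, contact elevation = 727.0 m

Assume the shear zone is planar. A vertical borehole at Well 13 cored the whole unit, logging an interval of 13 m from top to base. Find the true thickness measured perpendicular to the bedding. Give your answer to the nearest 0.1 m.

Let the plane be z = a·E + b·N + c.
Well 12−Well 11: 1412a − 467b = −381.8;  Well 13−Well 11: 739a + 29b = 0.2.
Solving gives a = −0.02844, b = 0.73158.
|∇z| = √(a²+b²) = 0.73213, so dip δ = arctan(0.73213) = 36.21°.
True thickness = vertical thickness × cos δ = 13 × cos 36.21° = 10.5 m.

10.5 m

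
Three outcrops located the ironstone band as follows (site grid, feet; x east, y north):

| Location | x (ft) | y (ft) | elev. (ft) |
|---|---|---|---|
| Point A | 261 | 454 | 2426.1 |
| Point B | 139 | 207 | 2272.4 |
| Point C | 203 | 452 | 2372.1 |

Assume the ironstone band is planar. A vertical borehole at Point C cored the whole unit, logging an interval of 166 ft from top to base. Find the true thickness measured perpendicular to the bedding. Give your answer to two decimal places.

Two edge vectors: Point A→Point B = (-122, -247, -153.7), Point A→Point C = (-58, -2, -54).
Normal n = (Point A→Point B) × (Point A→Point C) = (13030.6, 2326.6, -14082).
So ∂z/∂x = −n_x/n_z = 0.92534 and ∂z/∂y = −n_y/n_z = 0.16522.
|∇z| = √(a²+b²) = 0.93997, so dip δ = arctan(0.93997) = 43.23°.
True thickness = vertical thickness × cos δ = 166 × cos 43.23° = 120.95 ft.

120.95 ft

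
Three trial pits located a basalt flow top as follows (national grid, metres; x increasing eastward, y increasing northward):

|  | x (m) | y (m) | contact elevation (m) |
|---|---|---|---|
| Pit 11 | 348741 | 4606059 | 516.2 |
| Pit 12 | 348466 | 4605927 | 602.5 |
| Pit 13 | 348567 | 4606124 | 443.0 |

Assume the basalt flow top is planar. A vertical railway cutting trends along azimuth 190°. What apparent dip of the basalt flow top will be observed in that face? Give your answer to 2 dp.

Let the plane be z = a·x + b·y + c.
Pit 12−Pit 11: −275a − 132b = 86.3;  Pit 13−Pit 11: −174a + 65b = −73.2.
Solving gives a = 0.09923, b = −0.86052.
Unit vector along 190° is (sin 190°, cos 190°) = (-0.1736, -0.9848).
Slope in that direction = a·(-0.1736) + b·(-0.9848) = 0.83022.
Apparent dip = arctan|0.83022| = 39.70° (true dip is 40.9°, so apparent ≤ true as expected).

39.70°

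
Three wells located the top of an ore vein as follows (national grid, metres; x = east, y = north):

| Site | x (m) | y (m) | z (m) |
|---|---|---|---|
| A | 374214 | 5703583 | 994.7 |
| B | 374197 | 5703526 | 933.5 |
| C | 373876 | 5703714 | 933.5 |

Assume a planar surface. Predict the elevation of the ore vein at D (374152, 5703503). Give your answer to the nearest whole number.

Two edge vectors: A→B = (-17, -57, -61.2), A→C = (-338, 131, -61.2).
Normal n = (A→B) × (A→C) = (11505.6, 19645.2, -21493).
So ∂z/∂x = −n_x/n_z = 0.53531848 and ∂z/∂y = −n_y/n_z = 0.91402782.
Intercept c from A: 994.7 − 200323.67 − 5213233.55 = −5412562.52.
At (374152, 5703503): z = 200290.5 + 5213160.4 − 5412562.52 = 888.4 m.

888 m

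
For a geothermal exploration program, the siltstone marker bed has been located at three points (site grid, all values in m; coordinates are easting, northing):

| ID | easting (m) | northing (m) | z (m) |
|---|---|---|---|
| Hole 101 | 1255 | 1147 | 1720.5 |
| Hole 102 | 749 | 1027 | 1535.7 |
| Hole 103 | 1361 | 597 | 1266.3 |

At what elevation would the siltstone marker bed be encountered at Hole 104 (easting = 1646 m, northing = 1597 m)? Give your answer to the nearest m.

Two edge vectors: Hole 101→Hole 102 = (-506, -120, -184.8), Hole 101→Hole 103 = (106, -550, -454.2).
Normal n = (Hole 101→Hole 102) × (Hole 101→Hole 103) = (-47136, -249414, 291020).
So ∂z/∂easting = −n_x/n_z = 0.16197 and ∂z/∂northing = −n_y/n_z = 0.85703.
Intercept c from Hole 101: 1720.5 − 203.27 − 983.02 = 534.21.
At (1646, 1597): z = 266.6 + 1368.7 + 534.21 = 2169.5 m.

2169 m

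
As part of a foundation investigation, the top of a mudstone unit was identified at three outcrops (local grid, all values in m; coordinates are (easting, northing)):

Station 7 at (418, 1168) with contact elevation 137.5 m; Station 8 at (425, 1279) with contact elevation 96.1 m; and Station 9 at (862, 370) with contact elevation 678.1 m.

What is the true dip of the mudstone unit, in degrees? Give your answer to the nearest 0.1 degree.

Let the plane be z = a·E + b·N + c.
Station 8−Station 7: 7a + 111b = −41.4;  Station 9−Station 7: 444a − 798b = 540.6.
Solving gives a = 0.49151, b = −0.40397.
Gradient magnitude |∇z| = √(a² + b²) = √(0.24159 + 0.16319) = 0.63622.
True dip = arctan(0.63622) = 32.5°, dipping toward NW (azimuth ≈ 309°).

32.5°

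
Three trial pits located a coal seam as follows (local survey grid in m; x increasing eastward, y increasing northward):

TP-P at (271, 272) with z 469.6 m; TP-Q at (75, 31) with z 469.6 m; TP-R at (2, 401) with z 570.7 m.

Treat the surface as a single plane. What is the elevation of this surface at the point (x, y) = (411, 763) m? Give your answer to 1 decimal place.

539.7 m

Let the plane be z = a·x + b·y + c.
TP-Q−TP-P: −196a − 241b = 0;  TP-R−TP-P: −269a + 129b = 101.1.
Solving gives a = −0.27038, b = 0.21990.
Then c = 469.6 − a·271 − b·272 = 483.06.
At (411, 763): z = −111.1 + 167.8 + 483.06 = 539.7 m.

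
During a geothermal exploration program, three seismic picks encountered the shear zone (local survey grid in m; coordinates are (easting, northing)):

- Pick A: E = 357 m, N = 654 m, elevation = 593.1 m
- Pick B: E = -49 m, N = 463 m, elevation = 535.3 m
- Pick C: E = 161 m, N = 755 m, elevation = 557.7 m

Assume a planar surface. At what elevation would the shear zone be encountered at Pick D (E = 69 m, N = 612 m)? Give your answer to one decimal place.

548.5 m

Two edge vectors: Pick A→Pick B = (-406, -191, -57.8), Pick A→Pick C = (-196, 101, -35.4).
Normal n = (Pick A→Pick B) × (Pick A→Pick C) = (12599.2, -3043.6, -78442).
So ∂z/∂E = −n_x/n_z = 0.16062 and ∂z/∂N = −n_y/n_z = −0.03880.
Intercept c from Pick A: 593.1 − 57.34 + 25.38 = 561.13.
At (69, 612): z = 11.1 − 23.7 + 561.13 = 548.5 m.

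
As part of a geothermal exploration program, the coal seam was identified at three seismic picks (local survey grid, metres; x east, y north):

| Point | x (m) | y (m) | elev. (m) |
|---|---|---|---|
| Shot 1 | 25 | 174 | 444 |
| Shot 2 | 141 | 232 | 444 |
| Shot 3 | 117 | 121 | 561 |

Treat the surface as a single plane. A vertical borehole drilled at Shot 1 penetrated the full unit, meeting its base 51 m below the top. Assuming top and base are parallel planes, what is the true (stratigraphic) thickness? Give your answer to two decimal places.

30.78 m

Two edge vectors: Shot 1→Shot 2 = (116, 58, 0), Shot 1→Shot 3 = (92, -53, 117).
Normal n = (Shot 1→Shot 2) × (Shot 1→Shot 3) = (6786, -13572, -11484).
So ∂z/∂x = −n_x/n_z = 0.59091 and ∂z/∂y = −n_y/n_z = −1.18182.
|∇z| = √(a²+b²) = 1.32131, so dip δ = arctan(1.32131) = 52.88°.
True thickness = vertical thickness × cos δ = 51 × cos 52.88° = 30.78 m.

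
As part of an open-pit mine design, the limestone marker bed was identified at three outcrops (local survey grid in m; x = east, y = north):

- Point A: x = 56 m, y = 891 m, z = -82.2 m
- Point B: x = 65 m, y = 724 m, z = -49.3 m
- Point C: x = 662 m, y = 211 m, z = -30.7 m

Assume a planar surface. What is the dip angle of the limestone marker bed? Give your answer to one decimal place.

14.1°

Two edge vectors: Point A→Point B = (9, -167, 32.9), Point A→Point C = (606, -680, 51.5).
Normal n = (Point A→Point B) × (Point A→Point C) = (13771.5, 19473.9, 95082).
So ∂z/∂x = −n_x/n_z = −0.14484 and ∂z/∂y = −n_y/n_z = −0.20481.
Gradient magnitude |∇z| = √(a² + b²) = √(0.02098 + 0.04195) = 0.25085.
True dip = arctan(0.25085) = 14.1°, dipping toward NE (azimuth ≈ 035°).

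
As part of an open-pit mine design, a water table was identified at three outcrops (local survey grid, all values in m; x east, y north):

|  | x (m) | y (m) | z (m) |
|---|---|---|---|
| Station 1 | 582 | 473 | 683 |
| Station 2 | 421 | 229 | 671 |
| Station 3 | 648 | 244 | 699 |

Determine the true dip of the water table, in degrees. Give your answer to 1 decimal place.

7.4°

Two edge vectors: Station 1→Station 2 = (-161, -244, -12), Station 1→Station 3 = (66, -229, 16).
Normal n = (Station 1→Station 2) × (Station 1→Station 3) = (-6652, 1784, 52973).
So ∂z/∂x = −n_x/n_z = 0.12557 and ∂z/∂y = −n_y/n_z = −0.03368.
Gradient magnitude |∇z| = √(a² + b²) = √(0.01577 + 0.00113) = 0.13001.
True dip = arctan(0.13001) = 7.4°, dipping toward WNW (azimuth ≈ 285°).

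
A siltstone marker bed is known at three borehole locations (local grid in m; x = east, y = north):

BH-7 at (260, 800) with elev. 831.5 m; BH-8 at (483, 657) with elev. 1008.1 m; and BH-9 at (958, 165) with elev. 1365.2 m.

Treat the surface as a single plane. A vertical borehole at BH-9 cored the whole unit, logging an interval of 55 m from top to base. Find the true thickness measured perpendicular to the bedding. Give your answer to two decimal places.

41.63 m

Let the plane be z = a·x + b·y + c.
BH-8−BH-7: 223a − 143b = 176.6;  BH-9−BH-7: 698a − 635b = 533.7.
Solving gives a = 0.85717, b = 0.10174.
|∇z| = √(a²+b²) = 0.86318, so dip δ = arctan(0.86318) = 40.80°.
True thickness = vertical thickness × cos δ = 55 × cos 40.80° = 41.63 m.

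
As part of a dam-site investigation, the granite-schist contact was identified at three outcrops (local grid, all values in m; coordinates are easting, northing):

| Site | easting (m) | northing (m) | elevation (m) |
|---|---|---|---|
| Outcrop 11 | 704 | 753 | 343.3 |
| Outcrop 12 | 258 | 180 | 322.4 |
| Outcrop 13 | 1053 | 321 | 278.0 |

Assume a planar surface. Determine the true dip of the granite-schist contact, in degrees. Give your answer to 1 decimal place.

6.7°

Let the plane be z = a·easting + b·northing + c.
Outcrop 12−Outcrop 11: −446a − 573b = −20.9;  Outcrop 13−Outcrop 11: 349a − 432b = −65.3.
Solving gives a = −0.07230, b = 0.09275.
Gradient magnitude |∇z| = √(a² + b²) = √(0.00523 + 0.00860) = 0.11760.
True dip = arctan(0.11760) = 6.7°, dipping toward SE (azimuth ≈ 142°).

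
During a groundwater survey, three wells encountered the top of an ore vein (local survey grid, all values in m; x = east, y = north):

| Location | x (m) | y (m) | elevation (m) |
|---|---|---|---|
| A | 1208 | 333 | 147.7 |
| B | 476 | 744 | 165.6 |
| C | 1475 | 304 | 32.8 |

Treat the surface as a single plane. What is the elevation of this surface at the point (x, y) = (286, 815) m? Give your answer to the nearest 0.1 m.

Two edge vectors: A→B = (-732, 411, 17.9), A→C = (267, -29, -114.9).
Normal n = (A→B) × (A→C) = (-46704.8, -79327.5, -88509).
So ∂z/∂x = −n_x/n_z = −0.527684 and ∂z/∂y = −n_y/n_z = −0.896265.
Intercept c from A: 147.7 + 637.44 + 298.46 = 1083.60.
At (286, 815): z = −150.9 − 730.5 + 1083.60 = 202.2 m.

202.2 m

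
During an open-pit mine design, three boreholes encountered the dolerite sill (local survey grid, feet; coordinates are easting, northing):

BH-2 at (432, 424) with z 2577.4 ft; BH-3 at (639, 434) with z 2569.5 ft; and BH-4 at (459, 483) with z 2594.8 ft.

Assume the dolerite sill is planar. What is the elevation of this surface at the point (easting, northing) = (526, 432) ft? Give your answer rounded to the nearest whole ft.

Two edge vectors: BH-2→BH-3 = (207, 10, -7.9), BH-2→BH-4 = (27, 59, 17.4).
Normal n = (BH-2→BH-3) × (BH-2→BH-4) = (640.1, -3815.1, 11943).
So ∂z/∂easting = −n_x/n_z = −0.05360 and ∂z/∂northing = −n_y/n_z = 0.31944.
Intercept c from BH-2: 2577.4 + 23.15 − 135.44 = 2465.11.
At (526, 432): z = −28.2 + 138.0 + 2465.11 = 2574.9 ft.

2575 ft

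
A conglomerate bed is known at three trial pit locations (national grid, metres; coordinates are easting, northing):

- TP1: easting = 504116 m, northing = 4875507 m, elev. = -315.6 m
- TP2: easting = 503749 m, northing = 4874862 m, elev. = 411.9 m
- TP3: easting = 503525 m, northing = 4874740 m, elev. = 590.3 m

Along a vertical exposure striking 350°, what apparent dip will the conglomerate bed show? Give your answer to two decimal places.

Let the plane be z = a·easting + b·northing + c.
TP2−TP1: −367a − 645b = 727.5;  TP3−TP1: −591a − 767b = 905.9.
Solving gives a = −0.26391, b = −0.97775.
Unit vector along 350° is (sin 350°, cos 350°) = (-0.1736, 0.9848).
Slope in that direction = a·(-0.1736) + b·(0.9848) = −0.91707.
Apparent dip = arctan|0.91707| = 42.52° (true dip is 45.4°, so apparent ≤ true as expected).

42.52°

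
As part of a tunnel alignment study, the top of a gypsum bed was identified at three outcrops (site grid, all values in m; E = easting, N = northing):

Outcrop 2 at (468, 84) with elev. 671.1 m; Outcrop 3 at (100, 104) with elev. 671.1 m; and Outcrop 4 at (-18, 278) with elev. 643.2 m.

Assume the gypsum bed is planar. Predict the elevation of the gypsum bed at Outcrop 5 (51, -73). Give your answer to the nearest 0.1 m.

Let the plane be z = a·E + b·N + c.
Outcrop 3−Outcrop 2: −368a + 20b = 0;  Outcrop 4−Outcrop 2: −486a + 194b = −27.9.
Solving gives a = −0.00905, b = −0.16648.
Then c = 671.1 − a·468 − b·84 = 689.32.
At (51, -73): z = −0.5 + 12.2 + 689.32 = 701.0 m.

701.0 m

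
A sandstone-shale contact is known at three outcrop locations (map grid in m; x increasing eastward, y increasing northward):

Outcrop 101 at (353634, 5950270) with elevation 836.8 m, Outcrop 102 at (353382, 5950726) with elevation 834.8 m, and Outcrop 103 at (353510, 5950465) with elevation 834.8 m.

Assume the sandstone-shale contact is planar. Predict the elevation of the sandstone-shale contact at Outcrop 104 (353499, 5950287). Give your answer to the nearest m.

828 m

Let the plane be z = a·x + b·y + c.
Outcrop 102−Outcrop 101: −252a + 456b = −2;  Outcrop 103−Outcrop 101: −124a + 195b = −2.
Solving gives a = 0.07050243, b = 0.03457590.
Then c = 836.8 − a·353634 − b·5950270 = −229831.23.
At (353499, 5950287): z = 24922.5 + 205736.6 − 229831.23 = 827.9 m.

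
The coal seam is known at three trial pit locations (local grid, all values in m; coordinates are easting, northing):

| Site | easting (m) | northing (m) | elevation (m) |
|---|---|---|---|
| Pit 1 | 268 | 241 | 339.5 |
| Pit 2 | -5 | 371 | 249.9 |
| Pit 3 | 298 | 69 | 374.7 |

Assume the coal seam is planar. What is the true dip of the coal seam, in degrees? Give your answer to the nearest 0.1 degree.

16.6°

Two edge vectors: Pit 1→Pit 2 = (-273, 130, -89.6), Pit 1→Pit 3 = (30, -172, 35.2).
Normal n = (Pit 1→Pit 2) × (Pit 1→Pit 3) = (-10835.2, 6921.6, 43056).
So ∂z/∂easting = −n_x/n_z = 0.25165 and ∂z/∂northing = −n_y/n_z = −0.16076.
Gradient magnitude |∇z| = √(a² + b²) = √(0.06333 + 0.02584) = 0.29862.
True dip = arctan(0.29862) = 16.6°, dipping toward WNW (azimuth ≈ 303°).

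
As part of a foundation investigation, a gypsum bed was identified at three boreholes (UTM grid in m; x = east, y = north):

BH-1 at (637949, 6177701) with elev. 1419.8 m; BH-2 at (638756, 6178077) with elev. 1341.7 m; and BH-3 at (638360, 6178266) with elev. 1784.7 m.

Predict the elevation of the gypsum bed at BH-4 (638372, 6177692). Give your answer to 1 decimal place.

1155.6 m

Two edge vectors: BH-1→BH-2 = (807, 376, -78.1), BH-1→BH-3 = (411, 565, 364.9).
Normal n = (BH-1→BH-2) × (BH-1→BH-3) = (181328.9, -326573.4, 301419).
So ∂z/∂x = −n_x/n_z = −0.601584174 and ∂z/∂y = −n_y/n_z = 1.083453266.
Intercept c from BH-1: 1419.8 + 383780.02 − 6693250.33 = −6308050.50.
At (638372, 6177692): z = −384034.5 + 6693240.6 − 6308050.50 = 1155.6 m.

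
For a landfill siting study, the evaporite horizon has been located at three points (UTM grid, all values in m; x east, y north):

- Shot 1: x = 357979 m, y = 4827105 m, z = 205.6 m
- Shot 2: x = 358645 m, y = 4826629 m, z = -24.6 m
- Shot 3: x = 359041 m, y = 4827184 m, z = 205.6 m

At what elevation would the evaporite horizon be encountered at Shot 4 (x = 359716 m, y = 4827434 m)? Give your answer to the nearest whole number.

Two edge vectors: Shot 1→Shot 2 = (666, -476, -230.2), Shot 1→Shot 3 = (1062, 79, 0).
Normal n = (Shot 1→Shot 2) × (Shot 1→Shot 3) = (18185.8, -244472.4, 558126).
So ∂z/∂x = −n_x/n_z = −0.03258368 and ∂z/∂y = −n_y/n_z = 0.43802367.
Intercept c from Shot 1: 205.6 + 11664.27 − 2114386.26 = −2102516.38.
At (359716, 4827434): z = −11720.9 + 2114530.4 − 2102516.38 = 293.1 m.

293 m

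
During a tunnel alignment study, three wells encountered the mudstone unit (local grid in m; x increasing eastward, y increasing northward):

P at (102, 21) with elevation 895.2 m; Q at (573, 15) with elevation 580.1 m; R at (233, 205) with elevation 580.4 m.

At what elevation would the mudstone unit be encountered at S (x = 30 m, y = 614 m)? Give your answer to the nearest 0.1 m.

Two edge vectors: P→Q = (471, -6, -315.1), P→R = (131, 184, -314.8).
Normal n = (P→Q) × (P→R) = (59867.2, 106992.7, 87450).
So ∂z/∂x = −n_x/n_z = −0.68459 and ∂z/∂y = −n_y/n_z = −1.22347.
Intercept c from P: 895.2 + 69.83 + 25.69 = 990.72.
At (30, 614): z = −20.5 − 751.2 + 990.72 = 219.0 m.

219.0 m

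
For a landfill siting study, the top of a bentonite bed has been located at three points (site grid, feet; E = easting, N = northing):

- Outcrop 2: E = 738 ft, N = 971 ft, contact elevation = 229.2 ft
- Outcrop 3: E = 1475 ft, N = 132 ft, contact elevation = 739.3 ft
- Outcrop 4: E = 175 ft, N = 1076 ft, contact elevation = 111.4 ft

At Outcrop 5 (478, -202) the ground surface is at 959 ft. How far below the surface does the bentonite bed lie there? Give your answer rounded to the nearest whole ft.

Let the plane be z = a·E + b·N + c.
Outcrop 3−Outcrop 2: 737a − 839b = 510.1;  Outcrop 4−Outcrop 2: −563a + 105b = −117.8.
Solving gives a = 0.11463, b = −0.50730.
Then c = 229.2 − a·738 − b·971 = 637.19.
At (478, -202): z_contact = 54.8 + 102.5 + 637.19 = 794.5 ft.
Depth below ground = 959 − 794.5 = 165 ft.

165 ft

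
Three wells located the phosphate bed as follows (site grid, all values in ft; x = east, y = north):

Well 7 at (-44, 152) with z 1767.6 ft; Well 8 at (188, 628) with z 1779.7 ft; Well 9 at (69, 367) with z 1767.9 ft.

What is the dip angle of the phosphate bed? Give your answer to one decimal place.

Two edge vectors: Well 7→Well 8 = (232, 476, 12.1), Well 7→Well 9 = (113, 215, 0.3).
Normal n = (Well 7→Well 8) × (Well 7→Well 9) = (-2458.7, 1297.7, -3908).
So ∂z/∂x = −n_x/n_z = −0.62915 and ∂z/∂y = −n_y/n_z = 0.33206.
Gradient magnitude |∇z| = √(a² + b²) = √(0.39582 + 0.11027) = 0.71140.
True dip = arctan(0.71140) = 35.4°, dipping toward ESE (azimuth ≈ 118°).

35.4°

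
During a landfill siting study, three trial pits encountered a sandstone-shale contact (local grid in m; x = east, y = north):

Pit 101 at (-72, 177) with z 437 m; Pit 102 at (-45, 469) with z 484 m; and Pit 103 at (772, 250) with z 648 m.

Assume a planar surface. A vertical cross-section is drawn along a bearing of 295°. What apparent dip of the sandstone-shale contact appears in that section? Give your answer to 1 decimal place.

8.9°

Let the plane be z = a·x + b·y + c.
Pit 102−Pit 101: 27a + 292b = 47;  Pit 103−Pit 101: 844a + 73b = 211.
Solving gives a = 0.23798, b = 0.13895.
Unit vector along 295° is (sin 295°, cos 295°) = (-0.9063, 0.4226).
Slope in that direction = a·(-0.9063) + b·(0.4226) = −0.15696.
Apparent dip = arctan|0.15696| = 8.9° (true dip is 15.4°, so apparent ≤ true as expected).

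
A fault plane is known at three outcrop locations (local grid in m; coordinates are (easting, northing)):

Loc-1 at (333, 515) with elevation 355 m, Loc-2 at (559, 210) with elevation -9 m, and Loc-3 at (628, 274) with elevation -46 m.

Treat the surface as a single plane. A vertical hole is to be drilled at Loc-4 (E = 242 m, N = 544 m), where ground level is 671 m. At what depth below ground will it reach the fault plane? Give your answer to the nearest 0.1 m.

213.7 m

Let the plane be z = a·E + b·N + c.
Loc-2−Loc-1: 226a − 305b = −364;  Loc-3−Loc-1: 295a − 241b = −401.
Solving gives a = −0.97387, b = 0.47182.
Then c = 355 − a·333 − b·515 = 436.31.
At (242, 544): z_contact = −235.68 + 256.67 + 436.31 = 457.30 m.
Depth below ground = 671 − 457.30 = 213.7 m.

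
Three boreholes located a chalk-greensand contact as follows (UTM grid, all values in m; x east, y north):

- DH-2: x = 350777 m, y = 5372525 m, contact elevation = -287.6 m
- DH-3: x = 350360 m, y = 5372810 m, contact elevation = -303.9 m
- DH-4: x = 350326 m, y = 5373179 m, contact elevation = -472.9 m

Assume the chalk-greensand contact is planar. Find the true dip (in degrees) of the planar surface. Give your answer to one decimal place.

29.5°

Two edge vectors: DH-2→DH-3 = (-417, 285, -16.3), DH-2→DH-4 = (-451, 654, -185.3).
Normal n = (DH-2→DH-3) × (DH-2→DH-4) = (-42150.3, -69918.8, -144183).
So ∂z/∂x = −n_x/n_z = −0.29234 and ∂z/∂y = −n_y/n_z = −0.48493.
Gradient magnitude |∇z| = √(a² + b²) = √(0.08546 + 0.23516) = 0.56623.
True dip = arctan(0.56623) = 29.5°, dipping toward NNE (azimuth ≈ 031°).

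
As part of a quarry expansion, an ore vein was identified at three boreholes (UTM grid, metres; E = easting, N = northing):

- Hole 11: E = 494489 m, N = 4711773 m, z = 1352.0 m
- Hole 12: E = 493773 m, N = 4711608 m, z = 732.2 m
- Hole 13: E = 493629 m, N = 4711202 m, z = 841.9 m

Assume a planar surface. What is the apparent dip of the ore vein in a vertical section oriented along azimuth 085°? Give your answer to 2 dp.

Let the plane be z = a·E + b·N + c.
Hole 12−Hole 11: −716a − 165b = −619.8;  Hole 13−Hole 11: −860a − 571b = −510.1.
Solving gives a = 1.01050, b = −0.62860.
Unit vector along 085° is (sin 85°, cos 85°) = (0.9962, 0.0872).
Slope in that direction = a·(0.9962) + b·(0.0872) = 0.95187.
Apparent dip = arctan|0.95187| = 43.59° (true dip is 50.0°, so apparent ≤ true as expected).

43.59°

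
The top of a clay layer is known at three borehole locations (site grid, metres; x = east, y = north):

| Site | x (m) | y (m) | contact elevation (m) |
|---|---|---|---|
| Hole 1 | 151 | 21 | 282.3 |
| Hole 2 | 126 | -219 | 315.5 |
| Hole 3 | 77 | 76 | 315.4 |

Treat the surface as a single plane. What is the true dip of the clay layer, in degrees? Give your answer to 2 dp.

Two edge vectors: Hole 1→Hole 2 = (-25, -240, 33.2), Hole 1→Hole 3 = (-74, 55, 33.1).
Normal n = (Hole 1→Hole 2) × (Hole 1→Hole 3) = (-9770, -1629.3, -19135).
So ∂z/∂x = −n_x/n_z = −0.51058 and ∂z/∂y = −n_y/n_z = −0.08515.
Gradient magnitude |∇z| = √(a² + b²) = √(0.26069 + 0.00725) = 0.51763.
True dip = arctan(0.51763) = 27.37°, dipping toward E (azimuth ≈ 081°).

27.37°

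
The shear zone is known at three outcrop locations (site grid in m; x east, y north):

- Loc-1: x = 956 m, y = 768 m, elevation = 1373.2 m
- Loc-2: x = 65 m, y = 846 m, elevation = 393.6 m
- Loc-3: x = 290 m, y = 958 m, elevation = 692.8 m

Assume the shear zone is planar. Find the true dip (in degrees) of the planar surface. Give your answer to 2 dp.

50.20°

Two edge vectors: Loc-1→Loc-2 = (-891, 78, -979.6), Loc-1→Loc-3 = (-666, 190, -680.4).
Normal n = (Loc-1→Loc-2) × (Loc-1→Loc-3) = (133052.8, 46177.2, -117342).
So ∂z/∂x = −n_x/n_z = 1.13389 and ∂z/∂y = −n_y/n_z = 0.39353.
Gradient magnitude |∇z| = √(a² + b²) = √(1.28570 + 0.15486) = 1.20024.
True dip = arctan(1.20024) = 50.20°, dipping toward WSW (azimuth ≈ 251°).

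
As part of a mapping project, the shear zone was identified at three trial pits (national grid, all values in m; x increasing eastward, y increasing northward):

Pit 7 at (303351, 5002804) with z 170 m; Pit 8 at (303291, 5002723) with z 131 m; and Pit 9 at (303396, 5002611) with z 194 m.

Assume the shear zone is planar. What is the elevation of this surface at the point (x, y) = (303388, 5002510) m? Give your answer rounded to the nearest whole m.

187 m

Two edge vectors: Pit 7→Pit 8 = (-60, -81, -39), Pit 7→Pit 9 = (45, -193, 24).
Normal n = (Pit 7→Pit 8) × (Pit 7→Pit 9) = (-9471, -315, 15225).
So ∂z/∂x = −n_x/n_z = 0.62206897 and ∂z/∂y = −n_y/n_z = 0.02068966.
Intercept c from Pit 7: 170 − 188705.24 − 103506.29 = −292041.53.
At (303388, 5002510): z = 188728.3 + 103500.2 − 292041.53 = 186.9 m.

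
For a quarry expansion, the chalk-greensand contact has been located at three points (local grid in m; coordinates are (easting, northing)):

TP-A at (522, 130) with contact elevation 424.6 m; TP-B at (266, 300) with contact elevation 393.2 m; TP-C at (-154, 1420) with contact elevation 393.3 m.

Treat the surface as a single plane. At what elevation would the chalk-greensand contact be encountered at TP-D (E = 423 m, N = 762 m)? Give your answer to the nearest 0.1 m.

447.2 m

Let the plane be z = a·E + b·N + c.
TP-B−TP-A: −256a + 170b = −31.4;  TP-C−TP-A: −676a + 1290b = −31.3.
Solving gives a = 0.163408, b = 0.061367.
Then c = 424.6 − a·522 − b·130 = 331.32.
At (423, 762): z = 69.1 + 46.8 + 331.32 = 447.2 m.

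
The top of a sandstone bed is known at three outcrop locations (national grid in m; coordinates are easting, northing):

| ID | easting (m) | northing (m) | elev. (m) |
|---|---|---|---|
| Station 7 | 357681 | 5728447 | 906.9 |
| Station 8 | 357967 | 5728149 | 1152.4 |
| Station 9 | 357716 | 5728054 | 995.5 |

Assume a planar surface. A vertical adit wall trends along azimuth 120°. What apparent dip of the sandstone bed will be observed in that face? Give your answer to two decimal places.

34.11°

Let the plane be z = a·easting + b·northing + c.
Station 8−Station 7: 286a − 298b = 245.5;  Station 9−Station 7: 35a − 393b = 88.6.
Solving gives a = 0.68726, b = −0.16424.
Unit vector along 120° is (sin 120°, cos 120°) = (0.8660, -0.5000).
Slope in that direction = a·(0.8660) + b·(-0.5000) = 0.67731.
Apparent dip = arctan|0.67731| = 34.11° (true dip is 35.2°, so apparent ≤ true as expected).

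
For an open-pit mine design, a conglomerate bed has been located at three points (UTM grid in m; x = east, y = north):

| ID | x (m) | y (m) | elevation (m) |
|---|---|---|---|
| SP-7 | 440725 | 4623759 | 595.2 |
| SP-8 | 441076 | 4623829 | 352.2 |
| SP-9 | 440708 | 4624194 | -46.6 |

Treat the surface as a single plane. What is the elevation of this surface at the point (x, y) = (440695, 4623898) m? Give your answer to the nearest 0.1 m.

Two edge vectors: SP-7→SP-8 = (351, 70, -243), SP-7→SP-9 = (-17, 435, -641.8).
Normal n = (SP-7→SP-8) × (SP-7→SP-9) = (60779, 229402.8, 153875).
So ∂z/∂x = −n_x/n_z = −0.394989439 and ∂z/∂y = −n_y/n_z = −1.490838668.
Intercept c from SP-7: 595.2 + 174081.72 + 6893278.71 = 7067955.63.
At (440695, 4623898): z = −174069.9 − 6893485.9 + 7067955.63 = 399.8 m.

399.8 m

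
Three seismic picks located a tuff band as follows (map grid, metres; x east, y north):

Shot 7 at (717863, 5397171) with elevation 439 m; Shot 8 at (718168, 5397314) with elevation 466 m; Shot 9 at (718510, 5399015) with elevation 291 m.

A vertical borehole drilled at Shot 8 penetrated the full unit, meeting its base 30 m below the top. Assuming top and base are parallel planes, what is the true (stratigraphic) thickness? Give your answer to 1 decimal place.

Two edge vectors: Shot 7→Shot 8 = (305, 143, 27), Shot 7→Shot 9 = (647, 1844, -148).
Normal n = (Shot 7→Shot 8) × (Shot 7→Shot 9) = (-70952, 62609, 469899).
So ∂z/∂x = −n_x/n_z = 0.15099 and ∂z/∂y = −n_y/n_z = −0.13324.
|∇z| = √(a²+b²) = 0.20138, so dip δ = arctan(0.20138) = 11.39°.
True thickness = vertical thickness × cos δ = 30 × cos 11.39° = 29.4 m.

29.4 m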